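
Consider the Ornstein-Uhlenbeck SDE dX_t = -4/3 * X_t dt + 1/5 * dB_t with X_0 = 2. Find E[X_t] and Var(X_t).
E[X_t] = 2*exp(-4*t/3); Var(X_t) = 3/200 - 3*exp(-8*t/3)/200

The OU SDE dX = -theta X dt + sigma dB admits the integrating factor exp(theta t): d(exp(theta t) X_t) = sigma exp(theta t) dB_t. Integrating from 0 to t:
  X_t = x_0 * exp(-theta t) + sigma * int_0^t exp(-theta (t-s)) dB_s.
The Itô integral has mean 0 and (by the Itô isometry) variance sigma^2 * int_0^t exp(-2 theta (t - s)) ds = sigma^2 * (1 - exp(-2 theta t)) / (2 theta).
With theta = 4/3, sigma = 1/5, x_0 = 2:
  E[X_t] = 2 * exp(-4/3 t) = 2*exp(-4*t/3)
  Var(X_t) = (1/5)^2 * (1 - exp(-2*4/3 t)) / (2 * 4/3) = 3/200 - 3*exp(-8*t/3)/200.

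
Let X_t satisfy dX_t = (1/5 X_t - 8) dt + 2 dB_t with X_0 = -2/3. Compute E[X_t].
E[X_t] = 40 - 122*exp(t/5)/3

Taking expectations and using E[dB_t] = 0, the mean m(t) = E[X_t] satisfies the ODE m'(t) = a m(t) + b with m(0) = x_0. With a = 1/5, b = -8, x_0 = -2/3, the solution is
  m(t) = x_0 * exp(a t) + (b/a) * (exp(a t) - 1)
       = (-2/3) * exp((1/5) t) + ((-8)/(1/5)) * (exp((1/5) t) - 1)
       = 40 - 122*exp(t/5)/3.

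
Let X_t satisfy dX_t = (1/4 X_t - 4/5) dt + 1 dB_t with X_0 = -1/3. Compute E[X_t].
E[X_t] = 16/5 - 53*exp(t/4)/15

Taking expectations and using E[dB_t] = 0, the mean m(t) = E[X_t] satisfies the ODE m'(t) = a m(t) + b with m(0) = x_0. With a = 1/4, b = -4/5, x_0 = -1/3, the solution is
  m(t) = x_0 * exp(a t) + (b/a) * (exp(a t) - 1)
       = (-1/3) * exp((1/4) t) + ((-4/5)/(1/4)) * (exp((1/4) t) - 1)
       = 16/5 - 53*exp(t/4)/15.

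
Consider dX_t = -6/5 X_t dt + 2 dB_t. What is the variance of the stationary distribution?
lim Var(X_t) = 5/3

The OU SDE dX = -theta X dt + sigma dB admits the integrating factor exp(theta t): d(exp(theta t) X_t) = sigma exp(theta t) dB_t. Integrating from 0 to t gives X_t = x_0 * exp(-theta t) + sigma * int_0^t exp(-theta (t-s)) dB_s for any initial x_0. The Itô integral has variance (by the Itô isometry) sigma^2 * int_0^t exp(-2 theta (t - s)) ds = sigma^2 * (1 - exp(-2 theta t)) / (2 theta), independent of x_0.
With theta = 6/5, sigma = 2:
  Var(X_t) = (2)^2 * (1 - exp(-2*6/5 t)) / (2 * 6/5) = 5/3 - 5*exp(-12*t/5)/3.
As t -> infinity, exp(-2*6/5 t) -> 0, so the stationary variance is sigma^2 / (2 theta) = 5/3.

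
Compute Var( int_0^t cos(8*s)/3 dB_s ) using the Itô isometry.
Var = t/18 + sin(8*t)*cos(8*t)/144

The Itô integral of a deterministic integrand f(s) has mean 0 because each increment f(s) * (B_{s+ds} - B_s) has mean 0. By the Itô isometry:
  Var( int_0^t f(s) dB_s ) = E[ (int_0^t f(s) dB_s)^2 ] = int_0^t f(s)^2 ds.
Here f(s) = cos(8*s)/3, so f(s)^2 = cos(8*s)^2/9. Integrate:
  int_0^t (cos(8*s)^2/9) ds = t/18 + sin(8*t)*cos(8*t)/144.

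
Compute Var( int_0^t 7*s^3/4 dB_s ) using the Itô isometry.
Var = 7*t^7/16

The Itô integral of a deterministic integrand f(s) has mean 0 because each increment f(s) * (B_{s+ds} - B_s) has mean 0. By the Itô isometry:
  Var( int_0^t f(s) dB_s ) = E[ (int_0^t f(s) dB_s)^2 ] = int_0^t f(s)^2 ds.
Here f(s) = 7*s^3/4, so f(s)^2 = 49*s^6/16. Integrate:
  int_0^t (49*s^6/16) ds = 7*t^7/16.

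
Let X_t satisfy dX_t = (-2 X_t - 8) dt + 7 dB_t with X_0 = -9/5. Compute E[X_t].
E[X_t] = -4 + 11*exp(-2*t)/5

Taking expectations and using E[dB_t] = 0, the mean m(t) = E[X_t] satisfies the ODE m'(t) = a m(t) + b with m(0) = x_0. With a = -2, b = -8, x_0 = -9/5, the solution is
  m(t) = x_0 * exp(a t) + (b/a) * (exp(a t) - 1)
       = (-9/5) * exp((-2) t) + ((-8)/(-2)) * (exp((-2) t) - 1)
       = -4 + 11*exp(-2*t)/5.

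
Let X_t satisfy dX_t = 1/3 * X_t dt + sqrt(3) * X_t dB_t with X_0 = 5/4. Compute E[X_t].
E[X_t] = 5*exp(t/3)/4

For GBM dX = mu X dt + sigma X dB with X_0 = x_0, apply Itô to Y = log X: dY = (mu - sigma^2/2) dt + sigma dB, so Y_t = log(x_0) + (mu - sigma^2/2) t + sigma B_t and hence X_t = x_0 * exp((mu - sigma^2/2) t + sigma B_t).
With mu = 1/3, sigma = sqrt(3), x_0 = 5/4, this gives:
  X_t = 5/4 * exp((-7/6) * t + (sqrt(3)) * B_t).
Since sigma*B_t ~ Normal(0, sigma^2 t), E[exp(sigma*B_t)] = exp(sigma^2 t / 2); so E[X_t] = x_0 * exp((mu - sigma^2/2) t) * exp(sigma^2 t / 2) = x_0 * exp(mu t) = 5*exp(t/3)/4.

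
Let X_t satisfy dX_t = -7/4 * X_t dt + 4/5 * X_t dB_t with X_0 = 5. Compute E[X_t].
E[X_t] = 5*exp(-7*t/4)

For GBM dX = mu X dt + sigma X dB with X_0 = x_0, apply Itô to Y = log X: dY = (mu - sigma^2/2) dt + sigma dB, so Y_t = log(x_0) + (mu - sigma^2/2) t + sigma B_t and hence X_t = x_0 * exp((mu - sigma^2/2) t + sigma B_t).
With mu = -7/4, sigma = 4/5, x_0 = 5, this gives:
  X_t = 5 * exp((-207/100) * t + (4/5) * B_t).
Since sigma*B_t ~ Normal(0, sigma^2 t), E[exp(sigma*B_t)] = exp(sigma^2 t / 2); so E[X_t] = x_0 * exp((mu - sigma^2/2) t) * exp(sigma^2 t / 2) = x_0 * exp(mu t) = 5*exp(-7*t/4).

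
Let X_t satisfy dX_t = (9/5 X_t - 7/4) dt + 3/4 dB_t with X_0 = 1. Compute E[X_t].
E[X_t] = exp(9*t/5)/36 + 35/36

Taking expectations and using E[dB_t] = 0, the mean m(t) = E[X_t] satisfies the ODE m'(t) = a m(t) + b with m(0) = x_0. With a = 9/5, b = -7/4, x_0 = 1, the solution is
  m(t) = x_0 * exp(a t) + (b/a) * (exp(a t) - 1)
       = 1 * exp((9/5) t) + ((-7/4)/(9/5)) * (exp((9/5) t) - 1)
       = exp(9*t/5)/36 + 35/36.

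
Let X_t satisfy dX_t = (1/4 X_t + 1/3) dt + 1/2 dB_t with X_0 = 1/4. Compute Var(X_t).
Var(X_t) = exp(t/2)/2 - 1/2

The variance V(t) = Var(X_t) satisfies V'(t) = 2 a V(t) + c^2 with V(0) = 0 (drift coefficient is linear in X, diffusion is constant). With a = 1/4, c = 1/2, the solution is
  V(t) = (c^2 / (2 a)) * (exp(2 a t) - 1)
       = ((1/2)^2 / (2*(1/4))) * (exp((1/2) t) - 1)
       = exp(t/2)/2 - 1/2.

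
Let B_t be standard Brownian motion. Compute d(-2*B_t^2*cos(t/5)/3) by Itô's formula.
d(-2*B_t^2*cos(t/5)/3) = (2*B_t^2*sin(t/5)/15 - 2*cos(t/5)/3) dt + (-4*B_t*cos(t/5)/3) dB_t

Itô's formula for f(t, x): d f(t, B_t) = (f_t + (1/2) f_xx) dt + f_x dB_t. Compute partials of f(t, x) = -2*x^2*cos(t/5)/3:
  f_t(t,x)  = 2*x^2*sin(t/5)/15
  f_x(t,x)  = -4*x*cos(t/5)/3
  f_xx(t,x) = -4*cos(t/5)/3
Assemble drift = f_t + (1/2) f_xx = 2*x^2*sin(t/5)/15 - 2*cos(t/5)/3 and diffusion = f_x = -4*x*cos(t/5)/3. Substituting x = B_t:
  d(-2*B_t^2*cos(t/5)/3) = (2*B_t^2*sin(t/5)/15 - 2*cos(t/5)/3) dt + (-4*B_t*cos(t/5)/3) dB_t.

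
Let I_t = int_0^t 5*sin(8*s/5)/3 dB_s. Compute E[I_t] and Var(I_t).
E[I_t] = 0; Var(I_t) = 25*t/18 - 125*sin(8*t/5)*cos(8*t/5)/144

The Itô integral of a deterministic integrand f(s) has mean 0 because each increment f(s) * (B_{s+ds} - B_s) has mean 0. By the Itô isometry:
  Var( int_0^t f(s) dB_s ) = E[ (int_0^t f(s) dB_s)^2 ] = int_0^t f(s)^2 ds.
Here f(s) = 5*sin(8*s/5)/3, so f(s)^2 = 25*sin(8*s/5)^2/9. Integrate:
  int_0^t (25*sin(8*s/5)^2/9) ds = 25*t/18 - 125*sin(8*t/5)*cos(8*t/5)/144.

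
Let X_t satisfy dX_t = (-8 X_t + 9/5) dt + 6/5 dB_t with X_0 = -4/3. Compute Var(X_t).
Var(X_t) = 9/100 - 9*exp(-16*t)/100

The variance V(t) = Var(X_t) satisfies V'(t) = 2 a V(t) + c^2 with V(0) = 0 (drift coefficient is linear in X, diffusion is constant). With a = -8, c = 6/5, the solution is
  V(t) = (c^2 / (2 a)) * (exp(2 a t) - 1)
       = ((6/5)^2 / (2*(-8))) * (exp((-16) t) - 1)
       = 9/100 - 9*exp(-16*t)/100.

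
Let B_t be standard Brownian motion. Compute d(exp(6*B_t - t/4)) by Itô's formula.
d(exp(6*B_t - t/4)) = (71*exp(6*B_t - t/4)/4) dt + (6*exp(6*B_t - t/4)) dB_t

Itô's formula for f(t, x): d f(t, B_t) = (f_t + (1/2) f_xx) dt + f_x dB_t. Compute partials of f(t, x) = exp(-t/4 + 6*x):
  f_t(t,x)  = -exp(-t/4 + 6*x)/4
  f_x(t,x)  = 6*exp(-t/4 + 6*x)
  f_xx(t,x) = 36*exp(-t/4 + 6*x)
Assemble drift = f_t + (1/2) f_xx = 71*exp(-t/4 + 6*x)/4 and diffusion = f_x = 6*exp(-t/4 + 6*x). Substituting x = B_t:
  d(exp(6*B_t - t/4)) = (71*exp(6*B_t - t/4)/4) dt + (6*exp(6*B_t - t/4)) dB_t.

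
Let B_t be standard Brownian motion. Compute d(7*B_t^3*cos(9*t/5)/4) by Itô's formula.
d(7*B_t^3*cos(9*t/5)/4) = (21*B_t*(-3*B_t^2*sin(9*t/5) + 5*cos(9*t/5))/20) dt + (21*B_t^2*cos(9*t/5)/4) dB_t

Itô's formula for f(t, x): d f(t, B_t) = (f_t + (1/2) f_xx) dt + f_x dB_t. Compute partials of f(t, x) = 7*x^3*cos(9*t/5)/4:
  f_t(t,x)  = -63*x^3*sin(9*t/5)/20
  f_x(t,x)  = 21*x^2*cos(9*t/5)/4
  f_xx(t,x) = 21*x*cos(9*t/5)/2
Assemble drift = f_t + (1/2) f_xx = 21*x*(-3*x^2*sin(9*t/5) + 5*cos(9*t/5))/20 and diffusion = f_x = 21*x^2*cos(9*t/5)/4. Substituting x = B_t:
  d(7*B_t^3*cos(9*t/5)/4) = (21*B_t*(-3*B_t^2*sin(9*t/5) + 5*cos(9*t/5))/20) dt + (21*B_t^2*cos(9*t/5)/4) dB_t.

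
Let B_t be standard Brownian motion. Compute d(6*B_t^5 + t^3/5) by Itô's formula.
d(6*B_t^5 + t^3/5) = (60*B_t^3 + 3*t^2/5) dt + (30*B_t^4) dB_t

Itô's formula for f(t, x): d f(t, B_t) = (f_t + (1/2) f_xx) dt + f_x dB_t. Compute partials of f(t, x) = t^3/5 + 6*x^5:
  f_t(t,x)  = 3*t^2/5
  f_x(t,x)  = 30*x^4
  f_xx(t,x) = 120*x^3
Assemble drift = f_t + (1/2) f_xx = 3*t^2/5 + 60*x^3 and diffusion = f_x = 30*x^4. Substituting x = B_t:
  d(6*B_t^5 + t^3/5) = (60*B_t^3 + 3*t^2/5) dt + (30*B_t^4) dB_t.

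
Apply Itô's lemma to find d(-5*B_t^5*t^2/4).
d(-5*B_t^5*t^2/4) = (5*B_t^3*t*(-B_t^2 - 5*t)/2) dt + (-25*B_t^4*t^2/4) dB_t

Itô's formula for f(t, x): d f(t, B_t) = (f_t + (1/2) f_xx) dt + f_x dB_t. Compute partials of f(t, x) = -5*t^2*x^5/4:
  f_t(t,x)  = -5*t*x^5/2
  f_x(t,x)  = -25*t^2*x^4/4
  f_xx(t,x) = -25*t^2*x^3
Assemble drift = f_t + (1/2) f_xx = 5*t*x^3*(-5*t - x^2)/2 and diffusion = f_x = -25*t^2*x^4/4. Substituting x = B_t:
  d(-5*B_t^5*t^2/4) = (5*B_t^3*t*(-B_t^2 - 5*t)/2) dt + (-25*B_t^4*t^2/4) dB_t.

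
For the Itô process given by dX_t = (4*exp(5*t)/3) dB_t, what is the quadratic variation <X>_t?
<X>_t = 8*exp(10*t)/45 - 8/45

For an Itô process dX_t = a(t) dt + b(t) dB_t, the quadratic variation is <X>_t = int_0^t b(s)^2 ds (the drift term does not contribute). Here b(s) = 4*exp(5*s)/3, so
  b(s)^2 = 16*exp(10*s)/9.
Integrating from 0 to t:
  <X>_t = int_0^t (16*exp(10*s)/9) ds = 8*exp(10*t)/45 - 8/45.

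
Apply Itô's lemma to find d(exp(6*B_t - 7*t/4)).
d(exp(6*B_t - 7*t/4)) = (65*exp(6*B_t - 7*t/4)/4) dt + (6*exp(6*B_t - 7*t/4)) dB_t

Itô's formula for f(t, x): d f(t, B_t) = (f_t + (1/2) f_xx) dt + f_x dB_t. Compute partials of f(t, x) = exp(-7*t/4 + 6*x):
  f_t(t,x)  = -7*exp(-7*t/4 + 6*x)/4
  f_x(t,x)  = 6*exp(-7*t/4 + 6*x)
  f_xx(t,x) = 36*exp(-7*t/4 + 6*x)
Assemble drift = f_t + (1/2) f_xx = 65*exp(-7*t/4 + 6*x)/4 and diffusion = f_x = 6*exp(-7*t/4 + 6*x). Substituting x = B_t:
  d(exp(6*B_t - 7*t/4)) = (65*exp(6*B_t - 7*t/4)/4) dt + (6*exp(6*B_t - 7*t/4)) dB_t.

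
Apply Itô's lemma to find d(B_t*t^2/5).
d(B_t*t^2/5) = (2*B_t*t/5) dt + (t^2/5) dB_t

Itô's formula for f(t, x): d f(t, B_t) = (f_t + (1/2) f_xx) dt + f_x dB_t. Compute partials of f(t, x) = t^2*x/5:
  f_t(t,x)  = 2*t*x/5
  f_x(t,x)  = t^2/5
  f_xx(t,x) = 0
Assemble drift = f_t + (1/2) f_xx = 2*t*x/5 and diffusion = f_x = t^2/5. Substituting x = B_t:
  d(B_t*t^2/5) = (2*B_t*t/5) dt + (t^2/5) dB_t.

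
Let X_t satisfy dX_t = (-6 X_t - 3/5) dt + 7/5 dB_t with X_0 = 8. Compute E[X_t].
E[X_t] = -1/10 + 81*exp(-6*t)/10

Taking expectations and using E[dB_t] = 0, the mean m(t) = E[X_t] satisfies the ODE m'(t) = a m(t) + b with m(0) = x_0. With a = -6, b = -3/5, x_0 = 8, the solution is
  m(t) = x_0 * exp(a t) + (b/a) * (exp(a t) - 1)
       = 8 * exp((-6) t) + ((-3/5)/(-6)) * (exp((-6) t) - 1)
       = -1/10 + 81*exp(-6*t)/10.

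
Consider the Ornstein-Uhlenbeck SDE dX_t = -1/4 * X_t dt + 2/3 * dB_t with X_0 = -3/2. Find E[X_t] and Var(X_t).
E[X_t] = -3*exp(-t/4)/2; Var(X_t) = 8/9 - 8*exp(-t/2)/9

The OU SDE dX = -theta X dt + sigma dB admits the integrating factor exp(theta t): d(exp(theta t) X_t) = sigma exp(theta t) dB_t. Integrating from 0 to t:
  X_t = x_0 * exp(-theta t) + sigma * int_0^t exp(-theta (t-s)) dB_s.
The Itô integral has mean 0 and (by the Itô isometry) variance sigma^2 * int_0^t exp(-2 theta (t - s)) ds = sigma^2 * (1 - exp(-2 theta t)) / (2 theta).
With theta = 1/4, sigma = 2/3, x_0 = -3/2:
  E[X_t] = -3/2 * exp(-1/4 t) = -3*exp(-t/4)/2
  Var(X_t) = (2/3)^2 * (1 - exp(-2*1/4 t)) / (2 * 1/4) = 8/9 - 8*exp(-t/2)/9.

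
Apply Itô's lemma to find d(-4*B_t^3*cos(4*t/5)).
d(-4*B_t^3*cos(4*t/5)) = (16*B_t^3*sin(4*t/5)/5 - 12*B_t*cos(4*t/5)) dt + (-12*B_t^2*cos(4*t/5)) dB_t

Itô's formula for f(t, x): d f(t, B_t) = (f_t + (1/2) f_xx) dt + f_x dB_t. Compute partials of f(t, x) = -4*x^3*cos(4*t/5):
  f_t(t,x)  = 16*x^3*sin(4*t/5)/5
  f_x(t,x)  = -12*x^2*cos(4*t/5)
  f_xx(t,x) = -24*x*cos(4*t/5)
Assemble drift = f_t + (1/2) f_xx = 16*x^3*sin(4*t/5)/5 - 12*x*cos(4*t/5) and diffusion = f_x = -12*x^2*cos(4*t/5). Substituting x = B_t:
  d(-4*B_t^3*cos(4*t/5)) = (16*B_t^3*sin(4*t/5)/5 - 12*B_t*cos(4*t/5)) dt + (-12*B_t^2*cos(4*t/5)) dB_t.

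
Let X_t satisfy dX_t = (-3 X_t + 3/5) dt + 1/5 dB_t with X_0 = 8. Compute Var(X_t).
Var(X_t) = 1/150 - exp(-6*t)/150

The variance V(t) = Var(X_t) satisfies V'(t) = 2 a V(t) + c^2 with V(0) = 0 (drift coefficient is linear in X, diffusion is constant). With a = -3, c = 1/5, the solution is
  V(t) = (c^2 / (2 a)) * (exp(2 a t) - 1)
       = ((1/5)^2 / (2*(-3))) * (exp((-6) t) - 1)
       = 1/150 - exp(-6*t)/150.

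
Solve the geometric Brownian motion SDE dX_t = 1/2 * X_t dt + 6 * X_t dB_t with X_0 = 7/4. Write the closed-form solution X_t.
X_t = 7/4 * exp((-35/2) * t + (6) * B_t)

For GBM dX = mu X dt + sigma X dB with X_0 = x_0, apply Itô to Y = log X: dY = (mu - sigma^2/2) dt + sigma dB, so Y_t = log(x_0) + (mu - sigma^2/2) t + sigma B_t and hence X_t = x_0 * exp((mu - sigma^2/2) t + sigma B_t).
With mu = 1/2, sigma = 6, x_0 = 7/4, this gives:
  X_t = 7/4 * exp((-35/2) * t + (6) * B_t).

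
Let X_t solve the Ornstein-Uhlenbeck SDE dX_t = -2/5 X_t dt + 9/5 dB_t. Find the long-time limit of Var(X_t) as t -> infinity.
lim Var(X_t) = 81/20

The OU SDE dX = -theta X dt + sigma dB admits the integrating factor exp(theta t): d(exp(theta t) X_t) = sigma exp(theta t) dB_t. Integrating from 0 to t gives X_t = x_0 * exp(-theta t) + sigma * int_0^t exp(-theta (t-s)) dB_s for any initial x_0. The Itô integral has variance (by the Itô isometry) sigma^2 * int_0^t exp(-2 theta (t - s)) ds = sigma^2 * (1 - exp(-2 theta t)) / (2 theta), independent of x_0.
With theta = 2/5, sigma = 9/5:
  Var(X_t) = (9/5)^2 * (1 - exp(-2*2/5 t)) / (2 * 2/5) = 81/20 - 81*exp(-4*t/5)/20.
As t -> infinity, exp(-2*2/5 t) -> 0, so the stationary variance is sigma^2 / (2 theta) = 81/20.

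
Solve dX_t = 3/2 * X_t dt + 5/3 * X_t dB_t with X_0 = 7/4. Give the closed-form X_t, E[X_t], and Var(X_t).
X_t = 7/4 * exp((1/9) t + (5/3) B_t); E[X_t] = 7*exp(3*t/2)/4; Var(X_t) = 49*(exp(25*t/9) - 1)*exp(3*t)/16

For GBM dX = mu X dt + sigma X dB with X_0 = x_0, apply Itô to Y = log X: dY = (mu - sigma^2/2) dt + sigma dB, so Y_t = log(x_0) + (mu - sigma^2/2) t + sigma B_t and hence X_t = x_0 * exp((mu - sigma^2/2) t + sigma B_t).
With mu = 3/2, sigma = 5/3, x_0 = 7/4, this gives:
  X_t = 7/4 * exp((1/9) * t + (5/3) * B_t).
Since sigma*B_t ~ Normal(0, sigma^2 t), E[exp(sigma*B_t)] = exp(sigma^2 t / 2); so E[X_t] = x_0 * exp((mu - sigma^2/2) t) * exp(sigma^2 t / 2) = x_0 * exp(mu t) = 7*exp(3*t/2)/4.
Var(X_t) = E[X_t^2] - (E[X_t])^2 = x_0^2 * exp(2 mu t) * (exp(sigma^2 t) - 1) = 49*(exp(25*t/9) - 1)*exp(3*t)/16.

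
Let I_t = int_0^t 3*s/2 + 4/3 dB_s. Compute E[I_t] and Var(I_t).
E[I_t] = 0; Var(I_t) = t*(27*t^2 + 72*t + 64)/36

The Itô integral of a deterministic integrand f(s) has mean 0 because each increment f(s) * (B_{s+ds} - B_s) has mean 0. By the Itô isometry:
  Var( int_0^t f(s) dB_s ) = E[ (int_0^t f(s) dB_s)^2 ] = int_0^t f(s)^2 ds.
Here f(s) = 3*s/2 + 4/3, so f(s)^2 = (9*s + 8)^2/36. Integrate:
  int_0^t ((9*s + 8)^2/36) ds = t*(27*t^2 + 72*t + 64)/36.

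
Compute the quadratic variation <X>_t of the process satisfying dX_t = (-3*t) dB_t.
<X>_t = 3*t^3

For an Itô process dX_t = a(t) dt + b(t) dB_t, the quadratic variation is <X>_t = int_0^t b(s)^2 ds (the drift term does not contribute). Here b(s) = -3*s, so
  b(s)^2 = 9*s^2.
Integrating from 0 to t:
  <X>_t = int_0^t (9*s^2) ds = 3*t^3.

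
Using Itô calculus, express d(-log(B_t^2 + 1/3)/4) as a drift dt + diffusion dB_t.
d(-log(B_t^2 + 1/3)/4) = (3*(3*B_t^2 - 1)/(4*(3*B_t^2 + 1)^2)) dt + (-3*B_t/(6*B_t^2 + 2)) dB_t

Itô's formula for f(B_t) gives d f(B_t) = f'(B_t) dB_t + (1/2) f''(B_t) dt. Compute derivatives of f(x) = -log(x^2 + 1/3)/4:
  f'(x)  = -3*x/(6*x^2 + 2)
  f''(x) = 3*(3*x^2 - 1)/(2*(3*x^2 + 1)^2)
Substitute x = B_t and multiply the f'' term by 1/2:
  drift     = (1/2) * (3*(3*x^2 - 1)/(2*(3*x^2 + 1)^2)) evaluated at B_t = 3*(3*B_t^2 - 1)/(4*(3*B_t^2 + 1)^2)
  diffusion = (-3*x/(6*x^2 + 2)) evaluated at B_t = -3*B_t/(6*B_t^2 + 2)
Therefore d(-log(B_t^2 + 1/3)/4) = (3*(3*B_t^2 - 1)/(4*(3*B_t^2 + 1)^2)) dt + (-3*B_t/(6*B_t^2 + 2)) dB_t.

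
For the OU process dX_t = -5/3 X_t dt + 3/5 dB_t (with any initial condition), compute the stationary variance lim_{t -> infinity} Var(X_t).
lim Var(X_t) = 27/250

The OU SDE dX = -theta X dt + sigma dB admits the integrating factor exp(theta t): d(exp(theta t) X_t) = sigma exp(theta t) dB_t. Integrating from 0 to t gives X_t = x_0 * exp(-theta t) + sigma * int_0^t exp(-theta (t-s)) dB_s for any initial x_0. The Itô integral has variance (by the Itô isometry) sigma^2 * int_0^t exp(-2 theta (t - s)) ds = sigma^2 * (1 - exp(-2 theta t)) / (2 theta), independent of x_0.
With theta = 5/3, sigma = 3/5:
  Var(X_t) = (3/5)^2 * (1 - exp(-2*5/3 t)) / (2 * 5/3) = 27/250 - 27*exp(-10*t/3)/250.
As t -> infinity, exp(-2*5/3 t) -> 0, so the stationary variance is sigma^2 / (2 theta) = 27/250.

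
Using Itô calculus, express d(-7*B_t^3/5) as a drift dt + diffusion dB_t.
d(-7*B_t^3/5) = (-21*B_t/5) dt + (-21*B_t^2/5) dB_t

Itô's formula for f(B_t) gives d f(B_t) = f'(B_t) dB_t + (1/2) f''(B_t) dt. Compute derivatives of f(x) = -7*x^3/5:
  f'(x)  = -21*x^2/5
  f''(x) = -42*x/5
Substitute x = B_t and multiply the f'' term by 1/2:
  drift     = (1/2) * (-42*x/5) evaluated at B_t = -21*B_t/5
  diffusion = (-21*x^2/5) evaluated at B_t = -21*B_t^2/5
Therefore d(-7*B_t^3/5) = (-21*B_t/5) dt + (-21*B_t^2/5) dB_t.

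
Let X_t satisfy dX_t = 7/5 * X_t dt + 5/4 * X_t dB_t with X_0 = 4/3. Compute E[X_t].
E[X_t] = 4*exp(7*t/5)/3

For GBM dX = mu X dt + sigma X dB with X_0 = x_0, apply Itô to Y = log X: dY = (mu - sigma^2/2) dt + sigma dB, so Y_t = log(x_0) + (mu - sigma^2/2) t + sigma B_t and hence X_t = x_0 * exp((mu - sigma^2/2) t + sigma B_t).
With mu = 7/5, sigma = 5/4, x_0 = 4/3, this gives:
  X_t = 4/3 * exp((99/160) * t + (5/4) * B_t).
Since sigma*B_t ~ Normal(0, sigma^2 t), E[exp(sigma*B_t)] = exp(sigma^2 t / 2); so E[X_t] = x_0 * exp((mu - sigma^2/2) t) * exp(sigma^2 t / 2) = x_0 * exp(mu t) = 4*exp(7*t/5)/3.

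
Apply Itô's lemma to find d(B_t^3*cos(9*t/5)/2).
d(B_t^3*cos(9*t/5)/2) = (3*B_t*(-3*B_t^2*sin(9*t/5) + 5*cos(9*t/5))/10) dt + (3*B_t^2*cos(9*t/5)/2) dB_t

Itô's formula for f(t, x): d f(t, B_t) = (f_t + (1/2) f_xx) dt + f_x dB_t. Compute partials of f(t, x) = x^3*cos(9*t/5)/2:
  f_t(t,x)  = -9*x^3*sin(9*t/5)/10
  f_x(t,x)  = 3*x^2*cos(9*t/5)/2
  f_xx(t,x) = 3*x*cos(9*t/5)
Assemble drift = f_t + (1/2) f_xx = 3*x*(-3*x^2*sin(9*t/5) + 5*cos(9*t/5))/10 and diffusion = f_x = 3*x^2*cos(9*t/5)/2. Substituting x = B_t:
  d(B_t^3*cos(9*t/5)/2) = (3*B_t*(-3*B_t^2*sin(9*t/5) + 5*cos(9*t/5))/10) dt + (3*B_t^2*cos(9*t/5)/2) dB_t.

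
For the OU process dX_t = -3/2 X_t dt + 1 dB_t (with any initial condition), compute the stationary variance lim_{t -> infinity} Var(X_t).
lim Var(X_t) = 1/3

The OU SDE dX = -theta X dt + sigma dB admits the integrating factor exp(theta t): d(exp(theta t) X_t) = sigma exp(theta t) dB_t. Integrating from 0 to t gives X_t = x_0 * exp(-theta t) + sigma * int_0^t exp(-theta (t-s)) dB_s for any initial x_0. The Itô integral has variance (by the Itô isometry) sigma^2 * int_0^t exp(-2 theta (t - s)) ds = sigma^2 * (1 - exp(-2 theta t)) / (2 theta), independent of x_0.
With theta = 3/2, sigma = 1:
  Var(X_t) = (1)^2 * (1 - exp(-2*3/2 t)) / (2 * 3/2) = 1/3 - exp(-3*t)/3.
As t -> infinity, exp(-2*3/2 t) -> 0, so the stationary variance is sigma^2 / (2 theta) = 1/3.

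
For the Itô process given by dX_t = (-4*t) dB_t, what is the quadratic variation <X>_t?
<X>_t = 16*t^3/3

For an Itô process dX_t = a(t) dt + b(t) dB_t, the quadratic variation is <X>_t = int_0^t b(s)^2 ds (the drift term does not contribute). Here b(s) = -4*s, so
  b(s)^2 = 16*s^2.
Integrating from 0 to t:
  <X>_t = int_0^t (16*s^2) ds = 16*t^3/3.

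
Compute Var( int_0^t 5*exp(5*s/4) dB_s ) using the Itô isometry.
Var = 10*exp(5*t/2) - 10

The Itô integral of a deterministic integrand f(s) has mean 0 because each increment f(s) * (B_{s+ds} - B_s) has mean 0. By the Itô isometry:
  Var( int_0^t f(s) dB_s ) = E[ (int_0^t f(s) dB_s)^2 ] = int_0^t f(s)^2 ds.
Here f(s) = 5*exp(5*s/4), so f(s)^2 = 25*exp(5*s/2). Integrate:
  int_0^t (25*exp(5*s/2)) ds = 10*exp(5*t/2) - 10.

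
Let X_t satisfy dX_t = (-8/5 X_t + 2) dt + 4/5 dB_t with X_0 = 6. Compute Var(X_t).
Var(X_t) = 1/5 - exp(-16*t/5)/5

The variance V(t) = Var(X_t) satisfies V'(t) = 2 a V(t) + c^2 with V(0) = 0 (drift coefficient is linear in X, diffusion is constant). With a = -8/5, c = 4/5, the solution is
  V(t) = (c^2 / (2 a)) * (exp(2 a t) - 1)
       = ((4/5)^2 / (2*(-8/5))) * (exp((-16/5) t) - 1)
       = 1/5 - exp(-16*t/5)/5.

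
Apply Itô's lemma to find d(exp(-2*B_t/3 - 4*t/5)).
d(exp(-2*B_t/3 - 4*t/5)) = (-26*exp(-2*B_t/3 - 4*t/5)/45) dt + (-2*exp(-2*B_t/3 - 4*t/5)/3) dB_t

Itô's formula for f(t, x): d f(t, B_t) = (f_t + (1/2) f_xx) dt + f_x dB_t. Compute partials of f(t, x) = exp(-4*t/5 - 2*x/3):
  f_t(t,x)  = -4*exp(-4*t/5 - 2*x/3)/5
  f_x(t,x)  = -2*exp(-4*t/5 - 2*x/3)/3
  f_xx(t,x) = 4*exp(-4*t/5 - 2*x/3)/9
Assemble drift = f_t + (1/2) f_xx = -26*exp(-4*t/5 - 2*x/3)/45 and diffusion = f_x = -2*exp(-4*t/5 - 2*x/3)/3. Substituting x = B_t:
  d(exp(-2*B_t/3 - 4*t/5)) = (-26*exp(-2*B_t/3 - 4*t/5)/45) dt + (-2*exp(-2*B_t/3 - 4*t/5)/3) dB_t.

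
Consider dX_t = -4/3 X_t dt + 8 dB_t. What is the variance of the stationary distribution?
lim Var(X_t) = 24

The OU SDE dX = -theta X dt + sigma dB admits the integrating factor exp(theta t): d(exp(theta t) X_t) = sigma exp(theta t) dB_t. Integrating from 0 to t gives X_t = x_0 * exp(-theta t) + sigma * int_0^t exp(-theta (t-s)) dB_s for any initial x_0. The Itô integral has variance (by the Itô isometry) sigma^2 * int_0^t exp(-2 theta (t - s)) ds = sigma^2 * (1 - exp(-2 theta t)) / (2 theta), independent of x_0.
With theta = 4/3, sigma = 8:
  Var(X_t) = (8)^2 * (1 - exp(-2*4/3 t)) / (2 * 4/3) = 24 - 24*exp(-8*t/3).
As t -> infinity, exp(-2*4/3 t) -> 0, so the stationary variance is sigma^2 / (2 theta) = 24.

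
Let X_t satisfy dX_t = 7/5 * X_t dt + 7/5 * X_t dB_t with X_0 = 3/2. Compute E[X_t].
E[X_t] = 3*exp(7*t/5)/2

For GBM dX = mu X dt + sigma X dB with X_0 = x_0, apply Itô to Y = log X: dY = (mu - sigma^2/2) dt + sigma dB, so Y_t = log(x_0) + (mu - sigma^2/2) t + sigma B_t and hence X_t = x_0 * exp((mu - sigma^2/2) t + sigma B_t).
With mu = 7/5, sigma = 7/5, x_0 = 3/2, this gives:
  X_t = 3/2 * exp((21/50) * t + (7/5) * B_t).
Since sigma*B_t ~ Normal(0, sigma^2 t), E[exp(sigma*B_t)] = exp(sigma^2 t / 2); so E[X_t] = x_0 * exp((mu - sigma^2/2) t) * exp(sigma^2 t / 2) = x_0 * exp(mu t) = 3*exp(7*t/5)/2.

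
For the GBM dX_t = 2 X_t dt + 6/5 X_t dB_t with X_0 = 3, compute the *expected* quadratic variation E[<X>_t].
E[<X>_t] = 81*exp(136*t/25)/34 - 81/34

<X>_t = int_0^t ((6/5) * X_s)^2 ds. Taking expectation inside the integral: E[<X>_t] = (6/5)^2 * int_0^t E[X_s^2] ds. For GBM, E[X_s^2] = x_0^2 * exp((2 mu + sigma^2) s). Integrating:
  E[<X>_t] = (6/5)^2 * 3^2 * (exp((2*2 + (6/5)^2) t) - 1) / (2*2 + (6/5)^2)
           = (6/5)^2 * 3^2 * (exp((136/25) t) - 1) / (136/25) = 81*exp(136*t/25)/34 - 81/34.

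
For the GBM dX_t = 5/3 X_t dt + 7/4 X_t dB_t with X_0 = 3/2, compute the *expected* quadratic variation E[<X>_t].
E[<X>_t] = 1323*exp(307*t/48)/1228 - 1323/1228

<X>_t = int_0^t ((7/4) * X_s)^2 ds. Taking expectation inside the integral: E[<X>_t] = (7/4)^2 * int_0^t E[X_s^2] ds. For GBM, E[X_s^2] = x_0^2 * exp((2 mu + sigma^2) s). Integrating:
  E[<X>_t] = (7/4)^2 * (3/2)^2 * (exp((2*(5/3) + (7/4)^2) t) - 1) / (2*(5/3) + (7/4)^2)
           = (7/4)^2 * (3/2)^2 * (exp((307/48) t) - 1) / (307/48) = 1323*exp(307*t/48)/1228 - 1323/1228.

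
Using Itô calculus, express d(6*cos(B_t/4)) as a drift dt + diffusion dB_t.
d(6*cos(B_t/4)) = (-3*cos(B_t/4)/16) dt + (-3*sin(B_t/4)/2) dB_t

Itô's formula for f(B_t) gives d f(B_t) = f'(B_t) dB_t + (1/2) f''(B_t) dt. Compute derivatives of f(x) = 6*cos(x/4):
  f'(x)  = -3*sin(x/4)/2
  f''(x) = -3*cos(x/4)/8
Substitute x = B_t and multiply the f'' term by 1/2:
  drift     = (1/2) * (-3*cos(x/4)/8) evaluated at B_t = -3*cos(B_t/4)/16
  diffusion = (-3*sin(x/4)/2) evaluated at B_t = -3*sin(B_t/4)/2
Therefore d(6*cos(B_t/4)) = (-3*cos(B_t/4)/16) dt + (-3*sin(B_t/4)/2) dB_t.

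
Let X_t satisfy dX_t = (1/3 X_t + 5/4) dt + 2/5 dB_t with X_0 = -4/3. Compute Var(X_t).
Var(X_t) = 6*exp(2*t/3)/25 - 6/25

The variance V(t) = Var(X_t) satisfies V'(t) = 2 a V(t) + c^2 with V(0) = 0 (drift coefficient is linear in X, diffusion is constant). With a = 1/3, c = 2/5, the solution is
  V(t) = (c^2 / (2 a)) * (exp(2 a t) - 1)
       = ((2/5)^2 / (2*(1/3))) * (exp((2/3) t) - 1)
       = 6*exp(2*t/3)/25 - 6/25.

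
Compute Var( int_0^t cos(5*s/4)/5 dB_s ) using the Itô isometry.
Var = t/50 + sin(5*t/2)/125

The Itô integral of a deterministic integrand f(s) has mean 0 because each increment f(s) * (B_{s+ds} - B_s) has mean 0. By the Itô isometry:
  Var( int_0^t f(s) dB_s ) = E[ (int_0^t f(s) dB_s)^2 ] = int_0^t f(s)^2 ds.
Here f(s) = cos(5*s/4)/5, so f(s)^2 = cos(5*s/4)^2/25. Integrate:
  int_0^t (cos(5*s/4)^2/25) ds = t/50 + sin(5*t/2)/125.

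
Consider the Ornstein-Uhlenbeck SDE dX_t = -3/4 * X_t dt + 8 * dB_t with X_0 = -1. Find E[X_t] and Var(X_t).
E[X_t] = -exp(-3*t/4); Var(X_t) = 128/3 - 128*exp(-3*t/2)/3

The OU SDE dX = -theta X dt + sigma dB admits the integrating factor exp(theta t): d(exp(theta t) X_t) = sigma exp(theta t) dB_t. Integrating from 0 to t:
  X_t = x_0 * exp(-theta t) + sigma * int_0^t exp(-theta (t-s)) dB_s.
The Itô integral has mean 0 and (by the Itô isometry) variance sigma^2 * int_0^t exp(-2 theta (t - s)) ds = sigma^2 * (1 - exp(-2 theta t)) / (2 theta).
With theta = 3/4, sigma = 8, x_0 = -1:
  E[X_t] = -1 * exp(-3/4 t) = -exp(-3*t/4)
  Var(X_t) = (8)^2 * (1 - exp(-2*3/4 t)) / (2 * 3/4) = 128/3 - 128*exp(-3*t/2)/3.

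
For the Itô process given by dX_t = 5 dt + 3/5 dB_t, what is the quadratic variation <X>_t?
<X>_t = 9*t/25

For an Itô process dX_t = a(t) dt + b(t) dB_t, the quadratic variation is <X>_t = int_0^t b(s)^2 ds (the drift term does not contribute). Here b(s) = 3/5, so
  b(s)^2 = 9/25.
Integrating from 0 to t:
  <X>_t = int_0^t (9/25) ds = 9*t/25.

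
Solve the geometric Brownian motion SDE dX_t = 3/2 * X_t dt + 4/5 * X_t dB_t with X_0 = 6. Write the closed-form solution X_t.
X_t = 6 * exp((59/50) * t + (4/5) * B_t)

For GBM dX = mu X dt + sigma X dB with X_0 = x_0, apply Itô to Y = log X: dY = (mu - sigma^2/2) dt + sigma dB, so Y_t = log(x_0) + (mu - sigma^2/2) t + sigma B_t and hence X_t = x_0 * exp((mu - sigma^2/2) t + sigma B_t).
With mu = 3/2, sigma = 4/5, x_0 = 6, this gives:
  X_t = 6 * exp((59/50) * t + (4/5) * B_t).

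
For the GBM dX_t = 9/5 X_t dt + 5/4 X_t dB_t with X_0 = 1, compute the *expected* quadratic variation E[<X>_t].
E[<X>_t] = 125*exp(413*t/80)/413 - 125/413

<X>_t = int_0^t ((5/4) * X_s)^2 ds. Taking expectation inside the integral: E[<X>_t] = (5/4)^2 * int_0^t E[X_s^2] ds. For GBM, E[X_s^2] = x_0^2 * exp((2 mu + sigma^2) s). Integrating:
  E[<X>_t] = (5/4)^2 * 1^2 * (exp((2*(9/5) + (5/4)^2) t) - 1) / (2*(9/5) + (5/4)^2)
           = (5/4)^2 * 1^2 * (exp((413/80) t) - 1) / (413/80) = 125*exp(413*t/80)/413 - 125/413.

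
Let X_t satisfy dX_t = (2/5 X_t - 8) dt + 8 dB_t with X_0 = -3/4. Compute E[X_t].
E[X_t] = 20 - 83*exp(2*t/5)/4

Taking expectations and using E[dB_t] = 0, the mean m(t) = E[X_t] satisfies the ODE m'(t) = a m(t) + b with m(0) = x_0. With a = 2/5, b = -8, x_0 = -3/4, the solution is
  m(t) = x_0 * exp(a t) + (b/a) * (exp(a t) - 1)
       = (-3/4) * exp((2/5) t) + ((-8)/(2/5)) * (exp((2/5) t) - 1)
       = 20 - 83*exp(2*t/5)/4.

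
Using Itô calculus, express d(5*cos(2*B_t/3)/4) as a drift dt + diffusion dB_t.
d(5*cos(2*B_t/3)/4) = (-5*cos(2*B_t/3)/18) dt + (-5*sin(2*B_t/3)/6) dB_t

Itô's formula for f(B_t) gives d f(B_t) = f'(B_t) dB_t + (1/2) f''(B_t) dt. Compute derivatives of f(x) = 5*cos(2*x/3)/4:
  f'(x)  = -5*sin(2*x/3)/6
  f''(x) = -5*cos(2*x/3)/9
Substitute x = B_t and multiply the f'' term by 1/2:
  drift     = (1/2) * (-5*cos(2*x/3)/9) evaluated at B_t = -5*cos(2*B_t/3)/18
  diffusion = (-5*sin(2*x/3)/6) evaluated at B_t = -5*sin(2*B_t/3)/6
Therefore d(5*cos(2*B_t/3)/4) = (-5*cos(2*B_t/3)/18) dt + (-5*sin(2*B_t/3)/6) dB_t.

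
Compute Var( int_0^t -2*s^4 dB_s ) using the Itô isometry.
Var = 4*t^9/9

The Itô integral of a deterministic integrand f(s) has mean 0 because each increment f(s) * (B_{s+ds} - B_s) has mean 0. By the Itô isometry:
  Var( int_0^t f(s) dB_s ) = E[ (int_0^t f(s) dB_s)^2 ] = int_0^t f(s)^2 ds.
Here f(s) = -2*s^4, so f(s)^2 = 4*s^8. Integrate:
  int_0^t (4*s^8) ds = 4*t^9/9.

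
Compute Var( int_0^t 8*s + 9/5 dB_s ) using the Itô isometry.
Var = t*(1600*t^2 + 1080*t + 243)/75

The Itô integral of a deterministic integrand f(s) has mean 0 because each increment f(s) * (B_{s+ds} - B_s) has mean 0. By the Itô isometry:
  Var( int_0^t f(s) dB_s ) = E[ (int_0^t f(s) dB_s)^2 ] = int_0^t f(s)^2 ds.
Here f(s) = 8*s + 9/5, so f(s)^2 = (40*s + 9)^2/25. Integrate:
  int_0^t ((40*s + 9)^2/25) ds = t*(1600*t^2 + 1080*t + 243)/75.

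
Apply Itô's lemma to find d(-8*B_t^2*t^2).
d(-8*B_t^2*t^2) = (8*t*(-2*B_t^2 - t)) dt + (-16*B_t*t^2) dB_t

Itô's formula for f(t, x): d f(t, B_t) = (f_t + (1/2) f_xx) dt + f_x dB_t. Compute partials of f(t, x) = -8*t^2*x^2:
  f_t(t,x)  = -16*t*x^2
  f_x(t,x)  = -16*t^2*x
  f_xx(t,x) = -16*t^2
Assemble drift = f_t + (1/2) f_xx = 8*t*(-t - 2*x^2) and diffusion = f_x = -16*t^2*x. Substituting x = B_t:
  d(-8*B_t^2*t^2) = (8*t*(-2*B_t^2 - t)) dt + (-16*B_t*t^2) dB_t.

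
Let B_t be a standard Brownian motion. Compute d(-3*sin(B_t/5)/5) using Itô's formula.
d(-3*sin(B_t/5)/5) = (3*sin(B_t/5)/250) dt + (-3*cos(B_t/5)/25) dB_t

Itô's formula for f(B_t) gives d f(B_t) = f'(B_t) dB_t + (1/2) f''(B_t) dt. Compute derivatives of f(x) = -3*sin(x/5)/5:
  f'(x)  = -3*cos(x/5)/25
  f''(x) = 3*sin(x/5)/125
Substitute x = B_t and multiply the f'' term by 1/2:
  drift     = (1/2) * (3*sin(x/5)/125) evaluated at B_t = 3*sin(B_t/5)/250
  diffusion = (-3*cos(x/5)/25) evaluated at B_t = -3*cos(B_t/5)/25
Therefore d(-3*sin(B_t/5)/5) = (3*sin(B_t/5)/250) dt + (-3*cos(B_t/5)/25) dB_t.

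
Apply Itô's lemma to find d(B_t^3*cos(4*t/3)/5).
d(B_t^3*cos(4*t/3)/5) = (B_t*(-4*B_t^2*sin(4*t/3) + 9*cos(4*t/3))/15) dt + (3*B_t^2*cos(4*t/3)/5) dB_t

Itô's formula for f(t, x): d f(t, B_t) = (f_t + (1/2) f_xx) dt + f_x dB_t. Compute partials of f(t, x) = x^3*cos(4*t/3)/5:
  f_t(t,x)  = -4*x^3*sin(4*t/3)/15
  f_x(t,x)  = 3*x^2*cos(4*t/3)/5
  f_xx(t,x) = 6*x*cos(4*t/3)/5
Assemble drift = f_t + (1/2) f_xx = x*(-4*x^2*sin(4*t/3) + 9*cos(4*t/3))/15 and diffusion = f_x = 3*x^2*cos(4*t/3)/5. Substituting x = B_t:
  d(B_t^3*cos(4*t/3)/5) = (B_t*(-4*B_t^2*sin(4*t/3) + 9*cos(4*t/3))/15) dt + (3*B_t^2*cos(4*t/3)/5) dB_t.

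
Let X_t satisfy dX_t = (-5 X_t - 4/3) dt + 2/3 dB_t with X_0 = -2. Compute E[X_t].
E[X_t] = -4/15 - 26*exp(-5*t)/15

Taking expectations and using E[dB_t] = 0, the mean m(t) = E[X_t] satisfies the ODE m'(t) = a m(t) + b with m(0) = x_0. With a = -5, b = -4/3, x_0 = -2, the solution is
  m(t) = x_0 * exp(a t) + (b/a) * (exp(a t) - 1)
       = (-2) * exp((-5) t) + ((-4/3)/(-5)) * (exp((-5) t) - 1)
       = -4/15 - 26*exp(-5*t)/15.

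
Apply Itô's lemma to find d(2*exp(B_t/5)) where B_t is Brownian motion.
d(2*exp(B_t/5)) = (exp(B_t/5)/25) dt + (2*exp(B_t/5)/5) dB_t

Itô's formula for f(B_t) gives d f(B_t) = f'(B_t) dB_t + (1/2) f''(B_t) dt. Compute derivatives of f(x) = 2*exp(x/5):
  f'(x)  = 2*exp(x/5)/5
  f''(x) = 2*exp(x/5)/25
Substitute x = B_t and multiply the f'' term by 1/2:
  drift     = (1/2) * (2*exp(x/5)/25) evaluated at B_t = exp(B_t/5)/25
  diffusion = (2*exp(x/5)/5) evaluated at B_t = 2*exp(B_t/5)/5
Therefore d(2*exp(B_t/5)) = (exp(B_t/5)/25) dt + (2*exp(B_t/5)/5) dB_t.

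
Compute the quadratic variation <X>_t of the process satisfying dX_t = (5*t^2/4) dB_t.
<X>_t = 5*t^5/16

For an Itô process dX_t = a(t) dt + b(t) dB_t, the quadratic variation is <X>_t = int_0^t b(s)^2 ds (the drift term does not contribute). Here b(s) = 5*s^2/4, so
  b(s)^2 = 25*s^4/16.
Integrating from 0 to t:
  <X>_t = int_0^t (25*s^4/16) ds = 5*t^5/16.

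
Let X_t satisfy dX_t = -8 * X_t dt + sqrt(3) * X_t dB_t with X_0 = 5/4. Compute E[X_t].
E[X_t] = 5*exp(-8*t)/4

For GBM dX = mu X dt + sigma X dB with X_0 = x_0, apply Itô to Y = log X: dY = (mu - sigma^2/2) dt + sigma dB, so Y_t = log(x_0) + (mu - sigma^2/2) t + sigma B_t and hence X_t = x_0 * exp((mu - sigma^2/2) t + sigma B_t).
With mu = -8, sigma = sqrt(3), x_0 = 5/4, this gives:
  X_t = 5/4 * exp((-19/2) * t + (sqrt(3)) * B_t).
Since sigma*B_t ~ Normal(0, sigma^2 t), E[exp(sigma*B_t)] = exp(sigma^2 t / 2); so E[X_t] = x_0 * exp((mu - sigma^2/2) t) * exp(sigma^2 t / 2) = x_0 * exp(mu t) = 5*exp(-8*t)/4.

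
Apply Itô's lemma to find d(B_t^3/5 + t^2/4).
d(B_t^3/5 + t^2/4) = (3*B_t/5 + t/2) dt + (3*B_t^2/5) dB_t

Itô's formula for f(t, x): d f(t, B_t) = (f_t + (1/2) f_xx) dt + f_x dB_t. Compute partials of f(t, x) = t^2/4 + x^3/5:
  f_t(t,x)  = t/2
  f_x(t,x)  = 3*x^2/5
  f_xx(t,x) = 6*x/5
Assemble drift = f_t + (1/2) f_xx = t/2 + 3*x/5 and diffusion = f_x = 3*x^2/5. Substituting x = B_t:
  d(B_t^3/5 + t^2/4) = (3*B_t/5 + t/2) dt + (3*B_t^2/5) dB_t.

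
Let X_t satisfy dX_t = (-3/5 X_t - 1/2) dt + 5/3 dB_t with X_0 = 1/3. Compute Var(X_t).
Var(X_t) = 125/54 - 125*exp(-6*t/5)/54

The variance V(t) = Var(X_t) satisfies V'(t) = 2 a V(t) + c^2 with V(0) = 0 (drift coefficient is linear in X, diffusion is constant). With a = -3/5, c = 5/3, the solution is
  V(t) = (c^2 / (2 a)) * (exp(2 a t) - 1)
       = ((5/3)^2 / (2*(-3/5))) * (exp((-6/5) t) - 1)
       = 125/54 - 125*exp(-6*t/5)/54.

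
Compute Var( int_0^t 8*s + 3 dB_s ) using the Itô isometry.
Var = t*(64*t^2 + 72*t + 27)/3

The Itô integral of a deterministic integrand f(s) has mean 0 because each increment f(s) * (B_{s+ds} - B_s) has mean 0. By the Itô isometry:
  Var( int_0^t f(s) dB_s ) = E[ (int_0^t f(s) dB_s)^2 ] = int_0^t f(s)^2 ds.
Here f(s) = 8*s + 3, so f(s)^2 = (8*s + 3)^2. Integrate:
  int_0^t ((8*s + 3)^2) ds = t*(64*t^2 + 72*t + 27)/3.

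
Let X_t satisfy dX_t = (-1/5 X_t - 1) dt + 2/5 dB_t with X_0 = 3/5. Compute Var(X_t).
Var(X_t) = 2/5 - 2*exp(-2*t/5)/5

The variance V(t) = Var(X_t) satisfies V'(t) = 2 a V(t) + c^2 with V(0) = 0 (drift coefficient is linear in X, diffusion is constant). With a = -1/5, c = 2/5, the solution is
  V(t) = (c^2 / (2 a)) * (exp(2 a t) - 1)
       = ((2/5)^2 / (2*(-1/5))) * (exp((-2/5) t) - 1)
       = 2/5 - 2*exp(-2*t/5)/5.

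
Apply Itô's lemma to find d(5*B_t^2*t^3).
d(5*B_t^2*t^3) = (5*t^2*(3*B_t^2 + t)) dt + (10*B_t*t^3) dB_t

Itô's formula for f(t, x): d f(t, B_t) = (f_t + (1/2) f_xx) dt + f_x dB_t. Compute partials of f(t, x) = 5*t^3*x^2:
  f_t(t,x)  = 15*t^2*x^2
  f_x(t,x)  = 10*t^3*x
  f_xx(t,x) = 10*t^3
Assemble drift = f_t + (1/2) f_xx = 5*t^2*(t + 3*x^2) and diffusion = f_x = 10*t^3*x. Substituting x = B_t:
  d(5*B_t^2*t^3) = (5*t^2*(3*B_t^2 + t)) dt + (10*B_t*t^3) dB_t.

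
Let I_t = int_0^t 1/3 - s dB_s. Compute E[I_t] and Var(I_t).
E[I_t] = 0; Var(I_t) = t*(3*t^2 - 3*t + 1)/9

The Itô integral of a deterministic integrand f(s) has mean 0 because each increment f(s) * (B_{s+ds} - B_s) has mean 0. By the Itô isometry:
  Var( int_0^t f(s) dB_s ) = E[ (int_0^t f(s) dB_s)^2 ] = int_0^t f(s)^2 ds.
Here f(s) = 1/3 - s, so f(s)^2 = (3*s - 1)^2/9. Integrate:
  int_0^t ((3*s - 1)^2/9) ds = t*(3*t^2 - 3*t + 1)/9.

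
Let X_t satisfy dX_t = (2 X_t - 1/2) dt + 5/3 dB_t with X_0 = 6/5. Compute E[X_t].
E[X_t] = 19*exp(2*t)/20 + 1/4

Taking expectations and using E[dB_t] = 0, the mean m(t) = E[X_t] satisfies the ODE m'(t) = a m(t) + b with m(0) = x_0. With a = 2, b = -1/2, x_0 = 6/5, the solution is
  m(t) = x_0 * exp(a t) + (b/a) * (exp(a t) - 1)
       = (6/5) * exp(2 t) + ((-1/2)/2) * (exp(2 t) - 1)
       = 19*exp(2*t)/20 + 1/4.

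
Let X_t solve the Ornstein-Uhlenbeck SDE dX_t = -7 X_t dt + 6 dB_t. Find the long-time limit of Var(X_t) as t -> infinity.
lim Var(X_t) = 18/7

The OU SDE dX = -theta X dt + sigma dB admits the integrating factor exp(theta t): d(exp(theta t) X_t) = sigma exp(theta t) dB_t. Integrating from 0 to t gives X_t = x_0 * exp(-theta t) + sigma * int_0^t exp(-theta (t-s)) dB_s for any initial x_0. The Itô integral has variance (by the Itô isometry) sigma^2 * int_0^t exp(-2 theta (t - s)) ds = sigma^2 * (1 - exp(-2 theta t)) / (2 theta), independent of x_0.
With theta = 7, sigma = 6:
  Var(X_t) = (6)^2 * (1 - exp(-2*7 t)) / (2 * 7) = 18/7 - 18*exp(-14*t)/7.
As t -> infinity, exp(-2*7 t) -> 0, so the stationary variance is sigma^2 / (2 theta) = 18/7.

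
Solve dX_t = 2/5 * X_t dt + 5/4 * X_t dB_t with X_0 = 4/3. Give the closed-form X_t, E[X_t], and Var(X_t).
X_t = 4/3 * exp((-61/160) t + (5/4) B_t); E[X_t] = 4*exp(2*t/5)/3; Var(X_t) = 16*(exp(25*t/16) - 1)*exp(4*t/5)/9

For GBM dX = mu X dt + sigma X dB with X_0 = x_0, apply Itô to Y = log X: dY = (mu - sigma^2/2) dt + sigma dB, so Y_t = log(x_0) + (mu - sigma^2/2) t + sigma B_t and hence X_t = x_0 * exp((mu - sigma^2/2) t + sigma B_t).
With mu = 2/5, sigma = 5/4, x_0 = 4/3, this gives:
  X_t = 4/3 * exp((-61/160) * t + (5/4) * B_t).
Since sigma*B_t ~ Normal(0, sigma^2 t), E[exp(sigma*B_t)] = exp(sigma^2 t / 2); so E[X_t] = x_0 * exp((mu - sigma^2/2) t) * exp(sigma^2 t / 2) = x_0 * exp(mu t) = 4*exp(2*t/5)/3.
Var(X_t) = E[X_t^2] - (E[X_t])^2 = x_0^2 * exp(2 mu t) * (exp(sigma^2 t) - 1) = 16*(exp(25*t/16) - 1)*exp(4*t/5)/9.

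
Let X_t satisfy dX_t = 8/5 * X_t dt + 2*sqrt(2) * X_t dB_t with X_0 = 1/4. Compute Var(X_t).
Var(X_t) = (exp(8*t) - 1)*exp(16*t/5)/16

For GBM dX = mu X dt + sigma X dB with X_0 = x_0, apply Itô to Y = log X: dY = (mu - sigma^2/2) dt + sigma dB, so Y_t = log(x_0) + (mu - sigma^2/2) t + sigma B_t and hence X_t = x_0 * exp((mu - sigma^2/2) t + sigma B_t).
With mu = 8/5, sigma = 2*sqrt(2), x_0 = 1/4, this gives:
  X_t = 1/4 * exp((-12/5) * t + (2*sqrt(2)) * B_t).
Since sigma*B_t ~ Normal(0, sigma^2 t), E[exp(sigma*B_t)] = exp(sigma^2 t / 2); so E[X_t] = x_0 * exp((mu - sigma^2/2) t) * exp(sigma^2 t / 2) = x_0 * exp(mu t) = exp(8*t/5)/4.
Var(X_t) = E[X_t^2] - (E[X_t])^2 = x_0^2 * exp(2 mu t) * (exp(sigma^2 t) - 1) = (exp(8*t) - 1)*exp(16*t/5)/16.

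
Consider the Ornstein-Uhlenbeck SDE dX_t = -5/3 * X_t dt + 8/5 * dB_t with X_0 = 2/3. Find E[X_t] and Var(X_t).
E[X_t] = 2*exp(-5*t/3)/3; Var(X_t) = 96/125 - 96*exp(-10*t/3)/125

The OU SDE dX = -theta X dt + sigma dB admits the integrating factor exp(theta t): d(exp(theta t) X_t) = sigma exp(theta t) dB_t. Integrating from 0 to t:
  X_t = x_0 * exp(-theta t) + sigma * int_0^t exp(-theta (t-s)) dB_s.
The Itô integral has mean 0 and (by the Itô isometry) variance sigma^2 * int_0^t exp(-2 theta (t - s)) ds = sigma^2 * (1 - exp(-2 theta t)) / (2 theta).
With theta = 5/3, sigma = 8/5, x_0 = 2/3:
  E[X_t] = 2/3 * exp(-5/3 t) = 2*exp(-5*t/3)/3
  Var(X_t) = (8/5)^2 * (1 - exp(-2*5/3 t)) / (2 * 5/3) = 96/125 - 96*exp(-10*t/3)/125.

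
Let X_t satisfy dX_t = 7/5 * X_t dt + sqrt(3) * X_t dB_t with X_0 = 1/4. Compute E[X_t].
E[X_t] = exp(7*t/5)/4

For GBM dX = mu X dt + sigma X dB with X_0 = x_0, apply Itô to Y = log X: dY = (mu - sigma^2/2) dt + sigma dB, so Y_t = log(x_0) + (mu - sigma^2/2) t + sigma B_t and hence X_t = x_0 * exp((mu - sigma^2/2) t + sigma B_t).
With mu = 7/5, sigma = sqrt(3), x_0 = 1/4, this gives:
  X_t = 1/4 * exp((-1/10) * t + (sqrt(3)) * B_t).
Since sigma*B_t ~ Normal(0, sigma^2 t), E[exp(sigma*B_t)] = exp(sigma^2 t / 2); so E[X_t] = x_0 * exp((mu - sigma^2/2) t) * exp(sigma^2 t / 2) = x_0 * exp(mu t) = exp(7*t/5)/4.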